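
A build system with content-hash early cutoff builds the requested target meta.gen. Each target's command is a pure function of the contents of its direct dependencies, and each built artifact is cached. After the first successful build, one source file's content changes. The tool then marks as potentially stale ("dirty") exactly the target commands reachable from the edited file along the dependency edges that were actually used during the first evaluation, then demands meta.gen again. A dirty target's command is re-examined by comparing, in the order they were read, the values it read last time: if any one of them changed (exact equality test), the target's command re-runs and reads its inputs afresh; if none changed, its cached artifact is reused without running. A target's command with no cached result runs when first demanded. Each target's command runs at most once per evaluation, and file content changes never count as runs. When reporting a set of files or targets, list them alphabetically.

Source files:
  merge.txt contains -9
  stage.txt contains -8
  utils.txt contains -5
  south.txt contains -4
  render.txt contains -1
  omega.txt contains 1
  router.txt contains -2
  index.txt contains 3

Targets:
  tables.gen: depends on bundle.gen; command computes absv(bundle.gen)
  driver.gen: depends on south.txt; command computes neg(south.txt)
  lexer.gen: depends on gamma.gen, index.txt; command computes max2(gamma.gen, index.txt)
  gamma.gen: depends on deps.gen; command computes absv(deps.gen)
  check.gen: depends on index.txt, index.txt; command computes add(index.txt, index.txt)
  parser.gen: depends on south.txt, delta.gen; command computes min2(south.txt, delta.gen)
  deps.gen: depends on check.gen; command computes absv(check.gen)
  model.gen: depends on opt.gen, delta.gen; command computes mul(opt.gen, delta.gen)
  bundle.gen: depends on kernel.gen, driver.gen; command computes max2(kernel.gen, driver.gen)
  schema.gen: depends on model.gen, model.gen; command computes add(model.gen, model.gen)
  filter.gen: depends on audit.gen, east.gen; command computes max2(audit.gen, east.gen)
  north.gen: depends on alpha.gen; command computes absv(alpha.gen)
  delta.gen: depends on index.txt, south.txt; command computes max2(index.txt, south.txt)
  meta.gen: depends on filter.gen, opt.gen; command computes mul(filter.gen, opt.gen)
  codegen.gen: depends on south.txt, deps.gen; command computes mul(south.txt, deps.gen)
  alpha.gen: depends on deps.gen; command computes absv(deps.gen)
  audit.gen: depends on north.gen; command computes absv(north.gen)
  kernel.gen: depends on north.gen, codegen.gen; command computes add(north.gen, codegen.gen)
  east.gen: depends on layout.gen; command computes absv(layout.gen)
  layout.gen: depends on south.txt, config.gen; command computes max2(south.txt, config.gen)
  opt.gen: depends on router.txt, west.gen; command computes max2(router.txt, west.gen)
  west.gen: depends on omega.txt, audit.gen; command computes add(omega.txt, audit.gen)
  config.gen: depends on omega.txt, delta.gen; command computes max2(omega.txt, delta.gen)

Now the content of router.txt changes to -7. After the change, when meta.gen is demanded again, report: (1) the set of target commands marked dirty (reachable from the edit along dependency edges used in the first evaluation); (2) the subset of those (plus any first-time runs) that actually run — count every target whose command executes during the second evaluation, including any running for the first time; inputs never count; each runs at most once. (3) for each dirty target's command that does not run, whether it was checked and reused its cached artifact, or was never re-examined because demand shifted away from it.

First evaluation (everything demanded from the output):
  check.gen = add(3, 3) = 6
  delta.gen = max2(3, -4) = 3
  config.gen = max2(1, 3) = 3
  deps.gen = absv(6) = 6
  alpha.gen = absv(6) = 6
  layout.gen = max2(-4, 3) = 3
  east.gen = absv(3) = 3
  north.gen = absv(6) = 6
  audit.gen = absv(6) = 6
  filter.gen = max2(6, 3) = 6
  west.gen = add(1, 6) = 7
  opt.gen = max2(-2, 7) = 7
  meta.gen = mul(6, 7) = 42

Propagation after the edit:
  opt.gen: runs — router.txt -2->-7; result 7 (same value as before).
  meta.gen: checked — values it read are unchanged (filter.gen unchanged, opt.gen unchanged); reused cached 42 without running.

Key observation: the change is absorbed at opt.gen — it re-runs but produces the same value, and the output's value is unchanged.

Marked dirty: meta.gen, opt.gen.
Target commands that run: opt.gen — 1 in total.
Checked but reused from cache: meta.gen.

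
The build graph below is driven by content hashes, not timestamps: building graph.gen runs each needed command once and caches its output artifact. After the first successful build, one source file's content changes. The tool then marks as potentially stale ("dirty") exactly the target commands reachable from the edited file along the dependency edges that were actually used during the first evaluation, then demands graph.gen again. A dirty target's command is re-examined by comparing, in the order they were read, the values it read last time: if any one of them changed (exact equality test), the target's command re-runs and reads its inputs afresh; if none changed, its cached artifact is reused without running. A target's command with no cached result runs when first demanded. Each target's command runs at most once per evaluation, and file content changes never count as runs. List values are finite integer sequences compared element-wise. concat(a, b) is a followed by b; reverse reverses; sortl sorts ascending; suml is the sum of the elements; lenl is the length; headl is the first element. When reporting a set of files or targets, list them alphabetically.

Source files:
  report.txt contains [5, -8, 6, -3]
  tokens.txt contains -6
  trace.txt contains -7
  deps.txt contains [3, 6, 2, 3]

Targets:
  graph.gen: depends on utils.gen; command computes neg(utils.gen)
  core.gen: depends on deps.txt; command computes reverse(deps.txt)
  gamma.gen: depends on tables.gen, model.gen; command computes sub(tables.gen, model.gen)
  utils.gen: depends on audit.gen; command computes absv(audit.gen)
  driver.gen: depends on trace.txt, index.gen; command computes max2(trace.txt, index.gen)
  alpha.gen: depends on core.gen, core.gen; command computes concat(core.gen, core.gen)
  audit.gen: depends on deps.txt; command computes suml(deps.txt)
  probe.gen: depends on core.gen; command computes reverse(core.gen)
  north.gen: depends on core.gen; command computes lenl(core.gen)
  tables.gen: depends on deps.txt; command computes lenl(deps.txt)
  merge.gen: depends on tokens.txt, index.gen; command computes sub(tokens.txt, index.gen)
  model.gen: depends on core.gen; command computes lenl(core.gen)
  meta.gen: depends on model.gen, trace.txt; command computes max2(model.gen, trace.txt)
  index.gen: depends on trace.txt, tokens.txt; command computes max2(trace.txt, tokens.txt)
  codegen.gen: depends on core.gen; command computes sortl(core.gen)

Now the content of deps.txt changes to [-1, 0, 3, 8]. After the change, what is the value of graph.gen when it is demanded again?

Initial pass — values computed on the first demand:
  audit.gen = suml([3, 6, 2, 3]) = 14
  utils.gen = absv(14) = 14
  graph.gen = neg(14) = -14

Second demand — change propagation:
  audit.gen: re-runs because deps.txt [3, 6, 2, 3]->[-1, 0, 3, 8]; new result 10.
  utils.gen: re-runs because audit.gen 14->10; new result 10.
  graph.gen: re-runs because utils.gen 14->10; new result -10.

graph.gen now evaluates to -10.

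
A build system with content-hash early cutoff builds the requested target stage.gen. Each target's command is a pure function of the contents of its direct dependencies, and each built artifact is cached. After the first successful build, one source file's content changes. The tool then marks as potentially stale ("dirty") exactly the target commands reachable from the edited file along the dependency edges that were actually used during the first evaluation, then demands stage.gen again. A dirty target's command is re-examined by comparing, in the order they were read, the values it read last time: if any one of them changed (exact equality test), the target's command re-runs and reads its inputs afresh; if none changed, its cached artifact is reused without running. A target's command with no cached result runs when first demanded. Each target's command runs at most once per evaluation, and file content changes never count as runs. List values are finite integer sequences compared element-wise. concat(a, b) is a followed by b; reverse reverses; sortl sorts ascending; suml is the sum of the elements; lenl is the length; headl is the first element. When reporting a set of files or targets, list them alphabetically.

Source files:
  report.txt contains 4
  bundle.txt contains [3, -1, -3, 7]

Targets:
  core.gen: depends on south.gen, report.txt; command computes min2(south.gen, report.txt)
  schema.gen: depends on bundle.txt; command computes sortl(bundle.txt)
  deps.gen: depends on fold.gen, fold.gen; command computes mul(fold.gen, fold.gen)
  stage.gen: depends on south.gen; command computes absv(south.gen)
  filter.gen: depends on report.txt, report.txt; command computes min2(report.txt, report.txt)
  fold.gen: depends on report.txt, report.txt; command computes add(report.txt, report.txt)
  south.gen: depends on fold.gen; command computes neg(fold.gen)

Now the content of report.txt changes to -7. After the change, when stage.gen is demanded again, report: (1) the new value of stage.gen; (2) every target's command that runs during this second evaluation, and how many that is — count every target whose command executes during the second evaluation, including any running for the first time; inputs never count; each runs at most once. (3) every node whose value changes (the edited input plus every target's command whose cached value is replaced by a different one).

First evaluation (everything demanded from the output):
  fold.gen = add(4, 4) = 8
  south.gen = neg(8) = -8
  stage.gen = absv(-8) = 8

Propagation after the edit:
  fold.gen: runs — report.txt 4->-7; report.txt 4->-7; result -14.
  south.gen: runs — fold.gen 8->-14; result 14.
  stage.gen: runs — south.gen -8->14; result 14.

New value of stage.gen: 14.
Target commands that run: fold.gen, south.gen, stage.gen — 3 in total.
Values that change: fold.gen, report.txt, south.gen, stage.gen.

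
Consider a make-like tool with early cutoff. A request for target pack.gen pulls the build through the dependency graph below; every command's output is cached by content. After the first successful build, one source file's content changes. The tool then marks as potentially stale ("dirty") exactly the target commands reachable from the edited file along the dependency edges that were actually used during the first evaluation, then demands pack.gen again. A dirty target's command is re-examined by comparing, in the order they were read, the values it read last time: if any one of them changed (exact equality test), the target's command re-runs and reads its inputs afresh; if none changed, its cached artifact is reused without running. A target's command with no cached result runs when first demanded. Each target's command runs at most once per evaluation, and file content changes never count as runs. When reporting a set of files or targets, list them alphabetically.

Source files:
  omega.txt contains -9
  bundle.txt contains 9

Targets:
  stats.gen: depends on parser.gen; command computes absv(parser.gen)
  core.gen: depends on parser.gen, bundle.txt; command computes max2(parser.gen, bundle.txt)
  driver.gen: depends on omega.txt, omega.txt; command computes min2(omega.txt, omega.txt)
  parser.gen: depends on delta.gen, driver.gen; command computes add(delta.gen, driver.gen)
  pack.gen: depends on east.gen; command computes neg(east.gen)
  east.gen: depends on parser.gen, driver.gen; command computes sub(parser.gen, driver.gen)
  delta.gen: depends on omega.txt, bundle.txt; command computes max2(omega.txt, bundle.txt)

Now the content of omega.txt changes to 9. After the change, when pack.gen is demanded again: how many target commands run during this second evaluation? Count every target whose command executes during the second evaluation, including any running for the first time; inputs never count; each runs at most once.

First demand of the output computes:
  delta.gen = max2(-9, 9) = 9
  driver.gen = min2(-9, -9) = -9
  parser.gen = add(9, -9) = 0
  east.gen = sub(0, -9) = 9
  pack.gen = neg(9) = -9

After the edit, cleaning proceeds:
  delta.gen: a read changed (omega.txt -9->9) — executes, giving 9 — identical to its old value.
  driver.gen: a read changed (omega.txt -9->9; omega.txt -9->9) — executes, giving 9.
  parser.gen: a read changed (driver.gen -9->9) — executes, giving 18.
  east.gen: a read changed (parser.gen 0->18; driver.gen -9->9) — executes, giving 9 — identical to its old value.
  pack.gen: dirty, but its reads are unchanged (east.gen unchanged); cached -9 stands.

Note where the cutoff bites: pack.gen is checked, finds nothing changed, and keeps its cache.

4 target commands run: delta.gen, driver.gen, east.gen, parser.gen.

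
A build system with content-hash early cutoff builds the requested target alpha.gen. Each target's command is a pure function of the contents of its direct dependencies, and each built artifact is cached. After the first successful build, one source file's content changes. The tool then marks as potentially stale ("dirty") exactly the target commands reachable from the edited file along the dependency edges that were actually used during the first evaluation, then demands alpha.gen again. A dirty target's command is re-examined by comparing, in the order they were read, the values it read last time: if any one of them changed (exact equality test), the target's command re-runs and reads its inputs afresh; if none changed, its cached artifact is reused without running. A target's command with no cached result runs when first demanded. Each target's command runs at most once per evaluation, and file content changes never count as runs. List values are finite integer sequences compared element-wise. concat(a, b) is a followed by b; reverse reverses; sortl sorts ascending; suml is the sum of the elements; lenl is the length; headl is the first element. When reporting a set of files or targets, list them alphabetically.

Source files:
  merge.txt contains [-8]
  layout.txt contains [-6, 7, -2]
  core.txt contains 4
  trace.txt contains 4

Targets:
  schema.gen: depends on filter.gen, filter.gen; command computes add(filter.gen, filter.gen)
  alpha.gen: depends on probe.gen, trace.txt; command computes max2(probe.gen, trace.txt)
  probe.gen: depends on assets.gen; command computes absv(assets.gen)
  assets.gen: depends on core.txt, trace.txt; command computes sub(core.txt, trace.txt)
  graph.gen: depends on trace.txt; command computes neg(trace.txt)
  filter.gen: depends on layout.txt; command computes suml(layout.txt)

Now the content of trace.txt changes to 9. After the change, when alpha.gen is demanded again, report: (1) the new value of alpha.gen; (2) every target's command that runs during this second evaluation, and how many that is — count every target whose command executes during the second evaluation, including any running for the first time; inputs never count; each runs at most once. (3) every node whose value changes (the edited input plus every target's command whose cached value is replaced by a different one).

New value of alpha.gen: 9.
Target commands that run: alpha.gen, assets.gen, probe.gen — 3 in total.
Values that change: alpha.gen, assets.gen, probe.gen, trace.txt.

First evaluation (everything demanded from the output):
  assets.gen = sub(4, 4) = 0
  probe.gen = absv(0) = 0
  alpha.gen = max2(0, 4) = 4

Propagation after the edit:
  assets.gen: runs — trace.txt 4->9; result -5.
  probe.gen: runs — assets.gen 0->-5; result 5.
  alpha.gen: runs — probe.gen 0->5; trace.txt 4->9; result 9.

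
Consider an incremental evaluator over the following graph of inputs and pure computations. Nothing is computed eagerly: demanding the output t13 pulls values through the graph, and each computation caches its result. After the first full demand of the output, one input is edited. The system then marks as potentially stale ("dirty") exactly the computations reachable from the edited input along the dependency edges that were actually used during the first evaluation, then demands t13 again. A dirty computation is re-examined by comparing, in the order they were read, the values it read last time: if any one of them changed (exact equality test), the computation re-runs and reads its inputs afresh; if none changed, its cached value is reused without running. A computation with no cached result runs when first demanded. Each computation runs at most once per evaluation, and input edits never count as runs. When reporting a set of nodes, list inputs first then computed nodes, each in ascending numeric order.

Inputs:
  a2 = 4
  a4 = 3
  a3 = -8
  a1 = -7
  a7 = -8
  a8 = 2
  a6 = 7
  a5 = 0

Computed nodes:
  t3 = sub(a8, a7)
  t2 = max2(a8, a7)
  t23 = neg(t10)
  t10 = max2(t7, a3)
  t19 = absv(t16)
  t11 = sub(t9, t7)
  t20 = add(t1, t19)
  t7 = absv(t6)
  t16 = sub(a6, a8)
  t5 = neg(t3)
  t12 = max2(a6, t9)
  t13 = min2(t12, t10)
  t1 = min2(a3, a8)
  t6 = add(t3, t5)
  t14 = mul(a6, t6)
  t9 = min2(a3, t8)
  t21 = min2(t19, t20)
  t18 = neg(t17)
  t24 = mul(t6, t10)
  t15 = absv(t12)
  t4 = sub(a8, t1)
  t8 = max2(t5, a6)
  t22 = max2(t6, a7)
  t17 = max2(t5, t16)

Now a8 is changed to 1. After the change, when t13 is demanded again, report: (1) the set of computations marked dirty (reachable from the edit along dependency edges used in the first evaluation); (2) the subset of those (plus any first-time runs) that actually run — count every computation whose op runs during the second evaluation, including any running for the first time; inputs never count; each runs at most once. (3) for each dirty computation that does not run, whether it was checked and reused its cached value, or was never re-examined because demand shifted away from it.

Dirty set: t3, t5, t6, t7, t8, t9, t10, t12, t13.
Run set: t3, t5, t6, t8 (4 run).
Re-examined without running (cache reused): t7, t9, t10, t12, t13.
The important point: at t7 every value read last time is unchanged, so the dirty flag clears without a run.

Initial pass — values computed on the first demand:
  t3 = sub(2, -8) = 10
  t5 = neg(10) = -10
  t6 = add(10, -10) = 0
  t7 = absv(0) = 0
  t8 = max2(-10, 7) = 7
  t9 = min2(-8, 7) = -8
  t10 = max2(0, -8) = 0
  t12 = max2(7, -8) = 7
  t13 = min2(7, 0) = 0

Second demand — change propagation:
  t3: re-runs because a8 2->1; new result 9.
  t5: re-runs because t3 10->9; new result -9.
  t6: re-runs because t3 10->9; t5 -10->-9; new result 0 (unchanged).
  t7: re-examined; everything it read last time is the same (t6 unchanged) — cache 0 kept, no run.
  t8: re-runs because t5 -10->-9; new result 7 (unchanged).
  t9: re-examined; everything it read last time is the same (a3 unchanged, t8 unchanged) — cache -8 kept, no run.
  t10: re-examined; everything it read last time is the same (t7 unchanged, a3 unchanged) — cache 0 kept, no run.
  t12: re-examined; everything it read last time is the same (a6 unchanged, t9 unchanged) — cache 7 kept, no run.
  t13: re-examined; everything it read last time is the same (t12 unchanged, t10 unchanged) — cache 0 kept, no run.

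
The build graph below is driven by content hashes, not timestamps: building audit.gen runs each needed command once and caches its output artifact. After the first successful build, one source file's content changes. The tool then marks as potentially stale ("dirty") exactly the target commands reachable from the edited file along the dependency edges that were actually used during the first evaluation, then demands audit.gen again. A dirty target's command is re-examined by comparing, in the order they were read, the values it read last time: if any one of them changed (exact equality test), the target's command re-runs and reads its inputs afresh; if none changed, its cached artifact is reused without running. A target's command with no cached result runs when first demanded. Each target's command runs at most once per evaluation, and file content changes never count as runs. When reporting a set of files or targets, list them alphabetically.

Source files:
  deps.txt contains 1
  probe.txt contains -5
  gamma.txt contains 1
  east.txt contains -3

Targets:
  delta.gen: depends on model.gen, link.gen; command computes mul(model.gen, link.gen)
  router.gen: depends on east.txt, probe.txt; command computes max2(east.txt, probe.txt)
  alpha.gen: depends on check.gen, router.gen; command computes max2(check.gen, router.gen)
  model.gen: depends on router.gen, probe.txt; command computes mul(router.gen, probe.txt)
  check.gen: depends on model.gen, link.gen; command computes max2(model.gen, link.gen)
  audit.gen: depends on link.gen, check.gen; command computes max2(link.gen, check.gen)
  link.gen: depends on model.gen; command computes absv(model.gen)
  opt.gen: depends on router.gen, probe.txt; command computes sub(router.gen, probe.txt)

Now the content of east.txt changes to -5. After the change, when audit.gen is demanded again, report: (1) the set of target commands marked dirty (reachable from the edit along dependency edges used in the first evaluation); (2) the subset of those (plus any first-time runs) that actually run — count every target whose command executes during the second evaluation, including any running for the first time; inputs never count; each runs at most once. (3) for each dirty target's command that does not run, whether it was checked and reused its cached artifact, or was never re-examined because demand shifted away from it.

Dirty set: audit.gen, check.gen, link.gen, model.gen, router.gen.
Run set: audit.gen, check.gen, link.gen, model.gen, router.gen (5 run).
All dirty target commands ended up running.

Initial pass — values computed on the first demand:
  router.gen = max2(-3, -5) = -3
  model.gen = mul(-3, -5) = 15
  link.gen = absv(15) = 15
  check.gen = max2(15, 15) = 15
  audit.gen = max2(15, 15) = 15

Second demand — change propagation:
  router.gen: re-runs because east.txt -3->-5; new result -5.
  model.gen: re-runs because router.gen -3->-5; new result 25.
  link.gen: re-runs because model.gen 15->25; new result 25.
  check.gen: re-runs because model.gen 15->25; link.gen 15->25; new result 25.
  audit.gen: re-runs because link.gen 15->25; check.gen 15->25; new result 25.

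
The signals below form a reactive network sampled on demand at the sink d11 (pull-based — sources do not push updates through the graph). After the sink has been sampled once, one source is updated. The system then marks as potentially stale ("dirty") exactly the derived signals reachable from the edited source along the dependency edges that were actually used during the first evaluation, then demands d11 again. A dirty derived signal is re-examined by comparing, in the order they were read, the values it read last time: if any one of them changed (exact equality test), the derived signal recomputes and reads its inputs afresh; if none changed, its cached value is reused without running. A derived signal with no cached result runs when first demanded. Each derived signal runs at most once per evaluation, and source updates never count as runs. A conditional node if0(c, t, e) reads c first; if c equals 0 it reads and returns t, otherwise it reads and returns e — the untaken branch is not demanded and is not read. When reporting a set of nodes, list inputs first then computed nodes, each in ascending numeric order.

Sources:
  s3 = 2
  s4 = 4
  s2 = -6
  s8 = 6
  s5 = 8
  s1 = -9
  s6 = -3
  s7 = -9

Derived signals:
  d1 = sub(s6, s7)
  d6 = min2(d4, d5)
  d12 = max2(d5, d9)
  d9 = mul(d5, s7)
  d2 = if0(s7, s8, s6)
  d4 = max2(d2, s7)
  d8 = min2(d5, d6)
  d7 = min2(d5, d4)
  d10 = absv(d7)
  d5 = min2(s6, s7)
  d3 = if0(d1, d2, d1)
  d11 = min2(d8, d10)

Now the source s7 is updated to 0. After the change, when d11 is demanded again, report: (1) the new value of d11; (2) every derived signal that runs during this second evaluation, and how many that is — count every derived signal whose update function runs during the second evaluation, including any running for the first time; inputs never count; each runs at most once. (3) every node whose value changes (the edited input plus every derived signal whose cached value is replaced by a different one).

d11 now evaluates to -3.
Run set: d2, d4, d5, d6, d7, d8, d10, d11 (8 run).
Changed values: s7, d2, d4, d5, d6, d7, d8, d10, d11.

Initial pass — values computed on the first demand:
  d2 = if0(s7=-9 -> else branch s6) = -3
  d4 = max2(-3, -9) = -3
  d5 = min2(-3, -9) = -9
  d6 = min2(-3, -9) = -9
  d7 = min2(-9, -3) = -9
  d8 = min2(-9, -9) = -9
  d10 = absv(-9) = 9
  d11 = min2(-9, 9) = -9

Second demand — change propagation:
  d2: re-runs because s7 -9->0; new result 6.
  d4: re-runs because d2 -3->6; s7 -9->0; new result 6.
  d5: re-runs because s7 -9->0; new result -3.
  d6: re-runs because d4 -3->6; d5 -9->-3; new result -3.
  d7: re-runs because d5 -9->-3; d4 -3->6; new result -3.
  d8: re-runs because d5 -9->-3; d6 -9->-3; new result -3.
  d10: re-runs because d7 -9->-3; new result 3.
  d11: re-runs because d8 -9->-3; d10 9->3; new result -3.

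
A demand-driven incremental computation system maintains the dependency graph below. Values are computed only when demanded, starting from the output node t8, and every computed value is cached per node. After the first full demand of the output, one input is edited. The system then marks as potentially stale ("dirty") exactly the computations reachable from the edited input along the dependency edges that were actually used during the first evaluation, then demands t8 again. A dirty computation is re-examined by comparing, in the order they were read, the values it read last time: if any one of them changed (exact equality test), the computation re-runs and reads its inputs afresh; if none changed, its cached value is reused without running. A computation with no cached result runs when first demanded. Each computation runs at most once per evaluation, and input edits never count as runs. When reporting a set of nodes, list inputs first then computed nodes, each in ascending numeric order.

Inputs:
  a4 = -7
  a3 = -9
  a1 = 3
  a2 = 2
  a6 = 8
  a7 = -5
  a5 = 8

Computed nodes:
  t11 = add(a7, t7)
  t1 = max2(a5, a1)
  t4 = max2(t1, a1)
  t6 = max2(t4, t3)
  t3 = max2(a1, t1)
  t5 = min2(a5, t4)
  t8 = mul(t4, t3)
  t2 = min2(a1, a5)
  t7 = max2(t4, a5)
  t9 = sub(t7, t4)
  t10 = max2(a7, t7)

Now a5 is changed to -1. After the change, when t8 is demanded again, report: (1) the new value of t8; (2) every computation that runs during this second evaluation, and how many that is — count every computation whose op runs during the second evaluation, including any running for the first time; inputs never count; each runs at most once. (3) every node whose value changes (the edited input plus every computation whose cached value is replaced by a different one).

New value of t8: 9.
Computations that run: t1, t3, t4, t8 — 4 in total.
Values that change: a5, t1, t3, t4, t8.

First evaluation (everything demanded from the output):
  t1 = max2(8, 3) = 8
  t3 = max2(3, 8) = 8
  t4 = max2(8, 3) = 8
  t8 = mul(8, 8) = 64

Propagation after the edit:
  t1: runs — a5 8->-1; result 3.
  t3: runs — t1 8->3; result 3.
  t4: runs — t1 8->3; result 3.
  t8: runs — t4 8->3; t3 8->3; result 9.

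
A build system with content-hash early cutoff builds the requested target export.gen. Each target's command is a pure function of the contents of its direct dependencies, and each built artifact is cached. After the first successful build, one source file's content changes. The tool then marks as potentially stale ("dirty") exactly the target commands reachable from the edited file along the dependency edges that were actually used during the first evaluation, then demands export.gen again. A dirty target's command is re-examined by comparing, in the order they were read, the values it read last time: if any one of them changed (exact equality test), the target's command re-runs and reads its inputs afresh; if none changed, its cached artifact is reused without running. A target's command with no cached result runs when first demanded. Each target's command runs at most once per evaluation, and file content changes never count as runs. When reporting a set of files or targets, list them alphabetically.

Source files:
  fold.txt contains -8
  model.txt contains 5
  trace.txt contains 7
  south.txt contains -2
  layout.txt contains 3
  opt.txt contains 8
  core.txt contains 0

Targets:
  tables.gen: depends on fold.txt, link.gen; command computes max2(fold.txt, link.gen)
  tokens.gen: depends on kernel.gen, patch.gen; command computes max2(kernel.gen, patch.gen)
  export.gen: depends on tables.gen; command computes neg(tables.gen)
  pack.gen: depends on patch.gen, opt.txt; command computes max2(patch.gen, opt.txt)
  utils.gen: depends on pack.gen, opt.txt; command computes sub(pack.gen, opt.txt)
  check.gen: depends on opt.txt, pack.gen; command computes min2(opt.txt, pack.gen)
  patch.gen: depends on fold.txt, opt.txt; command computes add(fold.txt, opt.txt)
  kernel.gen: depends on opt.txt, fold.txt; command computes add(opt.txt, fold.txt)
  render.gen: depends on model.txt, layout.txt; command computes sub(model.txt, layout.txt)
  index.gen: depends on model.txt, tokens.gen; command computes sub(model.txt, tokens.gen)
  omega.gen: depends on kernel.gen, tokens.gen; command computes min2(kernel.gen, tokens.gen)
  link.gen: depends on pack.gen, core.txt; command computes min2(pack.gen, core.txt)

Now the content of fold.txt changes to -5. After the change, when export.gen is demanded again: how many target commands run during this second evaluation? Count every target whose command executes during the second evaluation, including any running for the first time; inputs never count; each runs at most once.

Target commands that run: pack.gen, patch.gen, tables.gen — 3 in total.
Key observation: the cutoff stops propagation at link.gen — its inputs' values are unchanged, so it reuses its cache.

First evaluation (everything demanded from the output):
  patch.gen = add(-8, 8) = 0
  pack.gen = max2(0, 8) = 8
  link.gen = min2(8, 0) = 0
  tables.gen = max2(-8, 0) = 0
  export.gen = neg(0) = 0

Propagation after the edit:
  patch.gen: runs — fold.txt -8->-5; result 3.
  pack.gen: runs — patch.gen 0->3; result 8 (same value as before).
  link.gen: checked — values it read are unchanged (pack.gen unchanged, core.txt unchanged); reused cached 0 without running.
  tables.gen: runs — fold.txt -8->-5; result 0 (same value as before).
  export.gen: checked — values it read are unchanged (tables.gen unchanged); reused cached 0 without running.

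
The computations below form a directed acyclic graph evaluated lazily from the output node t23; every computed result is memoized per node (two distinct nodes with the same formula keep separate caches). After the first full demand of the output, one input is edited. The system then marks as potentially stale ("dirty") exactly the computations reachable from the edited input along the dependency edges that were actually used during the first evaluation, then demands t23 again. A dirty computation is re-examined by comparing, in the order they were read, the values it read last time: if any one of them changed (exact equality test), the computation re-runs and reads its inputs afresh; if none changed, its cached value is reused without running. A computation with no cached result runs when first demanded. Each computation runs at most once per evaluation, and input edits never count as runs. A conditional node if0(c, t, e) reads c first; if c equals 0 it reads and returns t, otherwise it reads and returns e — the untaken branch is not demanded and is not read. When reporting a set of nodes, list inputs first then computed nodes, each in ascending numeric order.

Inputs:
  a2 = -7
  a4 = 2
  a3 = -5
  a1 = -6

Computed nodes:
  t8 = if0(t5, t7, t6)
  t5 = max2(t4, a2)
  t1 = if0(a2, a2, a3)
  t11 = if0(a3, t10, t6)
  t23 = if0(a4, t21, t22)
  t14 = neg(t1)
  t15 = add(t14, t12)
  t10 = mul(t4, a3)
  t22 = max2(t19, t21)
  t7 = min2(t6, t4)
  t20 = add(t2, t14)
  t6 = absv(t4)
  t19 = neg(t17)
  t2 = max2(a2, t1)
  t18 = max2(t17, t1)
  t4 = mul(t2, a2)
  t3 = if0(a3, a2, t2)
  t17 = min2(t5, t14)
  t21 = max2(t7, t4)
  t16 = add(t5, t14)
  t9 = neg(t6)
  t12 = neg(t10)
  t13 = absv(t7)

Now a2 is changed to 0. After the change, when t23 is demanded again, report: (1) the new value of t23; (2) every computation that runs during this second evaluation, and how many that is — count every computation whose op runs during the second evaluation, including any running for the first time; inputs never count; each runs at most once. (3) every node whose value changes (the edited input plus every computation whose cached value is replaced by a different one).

First demand of the output computes:
  t1 = if0(a2=-7 -> else branch a3) = -5
  t2 = max2(-7, -5) = -5
  t4 = mul(-5, -7) = 35
  t5 = max2(35, -7) = 35
  t6 = absv(35) = 35
  t7 = min2(35, 35) = 35
  t14 = neg(-5) = 5
  t17 = min2(35, 5) = 5
  t19 = neg(5) = -5
  t21 = max2(35, 35) = 35
  t22 = max2(-5, 35) = 35
  t23 = if0(a4=2 -> else branch t22) = 35

After the edit, cleaning proceeds:
  t1: a read changed (a2 -7->0) — executes, giving 0.
  t2: a read changed (a2 -7->0; t1 -5->0) — executes, giving 0.
  t4: a read changed (t2 -5->0; a2 -7->0) — executes, giving 0.
  t5: a read changed (t4 35->0; a2 -7->0) — executes, giving 0.
  t6: a read changed (t4 35->0) — executes, giving 0.
  t7: a read changed (t6 35->0; t4 35->0) — executes, giving 0.
  t14: a read changed (t1 -5->0) — executes, giving 0.
  t17: a read changed (t5 35->0; t14 5->0) — executes, giving 0.
  t19: a read changed (t17 5->0) — executes, giving 0.
  t21: a read changed (t7 35->0; t4 35->0) — executes, giving 0.
  t22: a read changed (t19 -5->0; t21 35->0) — executes, giving 0.
  t23: a read changed (t22 35->0) — executes, giving 0.

Demanding t23 again yields 0.
12 computations run: t1, t2, t4, t5, t6, t7, t14, t17, t19, t21, t22, t23.
The nodes whose values change: a2, t1, t2, t4, t5, t6, t7, t14, t17, t19, t21, t22, t23.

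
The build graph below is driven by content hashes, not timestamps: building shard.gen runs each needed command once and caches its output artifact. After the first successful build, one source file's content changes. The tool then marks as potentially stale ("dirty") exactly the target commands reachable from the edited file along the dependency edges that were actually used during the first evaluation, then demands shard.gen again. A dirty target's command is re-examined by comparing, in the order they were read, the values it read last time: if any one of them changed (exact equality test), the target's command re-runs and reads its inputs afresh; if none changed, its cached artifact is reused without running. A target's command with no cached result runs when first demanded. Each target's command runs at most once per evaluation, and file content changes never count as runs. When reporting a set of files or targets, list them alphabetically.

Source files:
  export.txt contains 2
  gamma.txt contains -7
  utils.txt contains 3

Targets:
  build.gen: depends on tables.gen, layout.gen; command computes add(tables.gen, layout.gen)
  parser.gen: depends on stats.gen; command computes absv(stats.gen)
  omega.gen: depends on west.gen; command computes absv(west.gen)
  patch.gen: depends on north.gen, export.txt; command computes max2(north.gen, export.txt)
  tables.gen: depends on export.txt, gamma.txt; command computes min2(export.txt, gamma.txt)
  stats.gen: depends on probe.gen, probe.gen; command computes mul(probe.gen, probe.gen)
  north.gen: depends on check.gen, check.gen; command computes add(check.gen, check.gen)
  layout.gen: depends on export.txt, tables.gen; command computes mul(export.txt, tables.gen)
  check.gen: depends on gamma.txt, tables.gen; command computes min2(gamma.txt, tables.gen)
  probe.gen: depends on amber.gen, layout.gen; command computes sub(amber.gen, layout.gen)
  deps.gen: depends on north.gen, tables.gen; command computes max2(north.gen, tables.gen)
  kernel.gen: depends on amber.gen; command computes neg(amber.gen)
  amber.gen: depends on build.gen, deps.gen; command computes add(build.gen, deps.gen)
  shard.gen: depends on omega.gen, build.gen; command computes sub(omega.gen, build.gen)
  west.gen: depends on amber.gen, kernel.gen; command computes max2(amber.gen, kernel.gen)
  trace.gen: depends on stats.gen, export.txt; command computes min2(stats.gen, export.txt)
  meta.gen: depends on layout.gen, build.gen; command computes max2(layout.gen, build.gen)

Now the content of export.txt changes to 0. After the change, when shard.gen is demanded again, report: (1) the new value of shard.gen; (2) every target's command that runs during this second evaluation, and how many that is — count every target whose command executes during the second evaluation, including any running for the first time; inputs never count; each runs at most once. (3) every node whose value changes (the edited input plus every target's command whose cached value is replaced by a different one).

Initial pass — values computed on the first demand:
  tables.gen = min2(2, -7) = -7
  check.gen = min2(-7, -7) = -7
  layout.gen = mul(2, -7) = -14
  build.gen = add(-7, -14) = -21
  north.gen = add(-7, -7) = -14
  deps.gen = max2(-14, -7) = -7
  amber.gen = add(-21, -7) = -28
  kernel.gen = neg(-28) = 28
  west.gen = max2(-28, 28) = 28
  omega.gen = absv(28) = 28
  shard.gen = sub(28, -21) = 49

Second demand — change propagation:
  tables.gen: re-runs because export.txt 2->0; new result -7 (unchanged).
  check.gen: re-examined; everything it read last time is the same (gamma.txt unchanged, tables.gen unchanged) — cache -7 kept, no run.
  layout.gen: re-runs because export.txt 2->0; new result 0.
  build.gen: re-runs because layout.gen -14->0; new result -7.
  north.gen: re-examined; everything it read last time is the same (check.gen unchanged, check.gen unchanged) — cache -14 kept, no run.
  deps.gen: re-examined; everything it read last time is the same (north.gen unchanged, tables.gen unchanged) — cache -7 kept, no run.
  amber.gen: re-runs because build.gen -21->-7; new result -14.
  kernel.gen: re-runs because amber.gen -28->-14; new result 14.
  west.gen: re-runs because amber.gen -28->-14; kernel.gen 28->14; new result 14.
  omega.gen: re-runs because west.gen 28->14; new result 14.
  shard.gen: re-runs because omega.gen 28->14; build.gen -21->-7; new result 21.

The important point: at check.gen every value read last time is unchanged, so the dirty flag clears without a run.

shard.gen now evaluates to 21.
Run set: amber.gen, build.gen, kernel.gen, layout.gen, omega.gen, shard.gen, tables.gen, west.gen (8 run).
Changed values: amber.gen, build.gen, export.txt, kernel.gen, layout.gen, omega.gen, shard.gen, west.gen.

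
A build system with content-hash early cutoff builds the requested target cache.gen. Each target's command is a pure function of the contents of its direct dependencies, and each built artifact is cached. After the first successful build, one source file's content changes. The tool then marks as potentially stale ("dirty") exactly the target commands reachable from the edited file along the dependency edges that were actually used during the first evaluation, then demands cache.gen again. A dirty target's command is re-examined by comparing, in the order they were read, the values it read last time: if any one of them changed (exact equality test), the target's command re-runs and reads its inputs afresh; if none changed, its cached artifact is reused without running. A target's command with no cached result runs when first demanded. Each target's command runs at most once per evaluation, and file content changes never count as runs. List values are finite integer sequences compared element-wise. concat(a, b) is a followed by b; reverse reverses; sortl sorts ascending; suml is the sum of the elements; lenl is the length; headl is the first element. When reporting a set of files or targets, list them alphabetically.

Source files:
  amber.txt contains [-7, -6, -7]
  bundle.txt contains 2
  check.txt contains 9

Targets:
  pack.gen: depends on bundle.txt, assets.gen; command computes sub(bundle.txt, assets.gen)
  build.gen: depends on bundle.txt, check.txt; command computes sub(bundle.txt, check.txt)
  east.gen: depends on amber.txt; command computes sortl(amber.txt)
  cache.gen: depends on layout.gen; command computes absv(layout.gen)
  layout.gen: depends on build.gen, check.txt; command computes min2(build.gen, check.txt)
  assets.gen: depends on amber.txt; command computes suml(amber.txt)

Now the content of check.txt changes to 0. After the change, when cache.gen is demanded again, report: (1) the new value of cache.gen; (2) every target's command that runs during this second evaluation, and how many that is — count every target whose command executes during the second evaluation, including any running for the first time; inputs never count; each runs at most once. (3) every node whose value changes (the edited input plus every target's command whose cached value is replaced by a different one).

First evaluation (everything demanded from the output):
  build.gen = sub(2, 9) = -7
  layout.gen = min2(-7, 9) = -7
  cache.gen = absv(-7) = 7

Propagation after the edit:
  build.gen: runs — check.txt 9->0; result 2.
  layout.gen: runs — build.gen -7->2; check.txt 9->0; result 0.
  cache.gen: runs — layout.gen -7->0; result 0.

New value of cache.gen: 0.
Target commands that run: build.gen, cache.gen, layout.gen — 3 in total.
Values that change: build.gen, cache.gen, check.txt, layout.gen.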